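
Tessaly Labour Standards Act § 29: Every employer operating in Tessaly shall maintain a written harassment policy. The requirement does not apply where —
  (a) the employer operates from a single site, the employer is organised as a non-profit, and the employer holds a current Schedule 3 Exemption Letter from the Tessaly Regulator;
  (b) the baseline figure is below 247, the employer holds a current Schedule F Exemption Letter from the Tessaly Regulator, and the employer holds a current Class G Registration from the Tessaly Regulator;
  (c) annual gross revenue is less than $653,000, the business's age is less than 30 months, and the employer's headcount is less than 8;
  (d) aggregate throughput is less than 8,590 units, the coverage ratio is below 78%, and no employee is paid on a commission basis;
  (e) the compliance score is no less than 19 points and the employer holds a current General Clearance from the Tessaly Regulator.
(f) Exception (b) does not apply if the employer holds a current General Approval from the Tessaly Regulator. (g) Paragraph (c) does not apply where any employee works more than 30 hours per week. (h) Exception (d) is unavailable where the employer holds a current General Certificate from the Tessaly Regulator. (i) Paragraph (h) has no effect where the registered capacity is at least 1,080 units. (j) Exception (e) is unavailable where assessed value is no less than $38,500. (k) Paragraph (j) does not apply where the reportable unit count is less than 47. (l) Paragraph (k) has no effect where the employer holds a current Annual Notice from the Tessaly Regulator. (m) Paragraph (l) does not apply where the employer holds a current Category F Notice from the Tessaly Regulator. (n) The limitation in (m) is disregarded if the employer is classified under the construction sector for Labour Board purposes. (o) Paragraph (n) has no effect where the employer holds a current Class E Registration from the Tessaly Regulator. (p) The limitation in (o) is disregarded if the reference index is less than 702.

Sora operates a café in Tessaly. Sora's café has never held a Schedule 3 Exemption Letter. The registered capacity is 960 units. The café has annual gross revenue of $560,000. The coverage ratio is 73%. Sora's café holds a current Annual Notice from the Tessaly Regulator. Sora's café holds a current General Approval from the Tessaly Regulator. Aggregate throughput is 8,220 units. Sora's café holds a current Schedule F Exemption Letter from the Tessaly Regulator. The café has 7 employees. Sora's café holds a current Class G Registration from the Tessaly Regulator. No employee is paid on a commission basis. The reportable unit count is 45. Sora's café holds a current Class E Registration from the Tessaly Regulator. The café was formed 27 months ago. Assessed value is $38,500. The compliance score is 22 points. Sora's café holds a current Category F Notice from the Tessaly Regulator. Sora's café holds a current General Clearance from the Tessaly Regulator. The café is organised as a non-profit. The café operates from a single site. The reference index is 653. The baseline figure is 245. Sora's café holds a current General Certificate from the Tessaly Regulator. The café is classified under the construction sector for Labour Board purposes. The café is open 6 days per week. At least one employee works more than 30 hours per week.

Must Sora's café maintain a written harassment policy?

Yes — Sora's café must maintain a written harassment policy.

Exception (a) does not apply: the Schedule 3 Exemption Letter is not current.
Exception (b): the baseline figure is 245, below the 247 limit; a current Schedule F Exemption Letter is held; a current Class G Registration is held — every condition holds. Turning to paragraph (f): (f) operates against (b): a current General Approval is held. So (b) is unavailable.
All of (c)'s requirements are met (annual gross revenue is $560,000, less than the $653,000 limit; the business's age is 27 months, less than the 30 months limit; the employer's headcount is 7, less than the 8 limit). Turning to paragraph (g): (g) operates — at least one employee exceeds 30 hours/week. Exception (c) does not apply.
Exception (d) is satisfied on its face — aggregate throughput is 8,220 units, less than the 8,590 units limit; the coverage ratio is 73%, below the 78% limit; no employee is paid on commission. But: (h) operates — a current General Certificate is held. (i) is inapplicable (the registered capacity is 960 units, short of 1,080 units), so (h) stands. (d) is therefore removed.
Exception (e)'s conditions are all satisfied: the compliance score is 22 points, meeting the 19 points threshold; a current General Clearance is held. However, paragraphs (j)–(p) must be considered: (j) is engaged — assessed value is $38,500, meeting the $38,500 threshold. (k) would limit (j) — the reportable unit count is 45, less than the 47 limit — but (l) sets (k) aside: (l) operates against (k): a current Annual Notice is held. (m) operates (a current Category F Notice is held), but yields to (n): (n) operates against (m): the café is classified under the construction sector. (o) would limit (n) — a current Class E Registration is held — but (p) sets (o) aside: (p) operates against (o): the reference index is 653, less than the 702 limit. So (e) is unavailable.
No exception is made out. Sora's café falls within the general rule.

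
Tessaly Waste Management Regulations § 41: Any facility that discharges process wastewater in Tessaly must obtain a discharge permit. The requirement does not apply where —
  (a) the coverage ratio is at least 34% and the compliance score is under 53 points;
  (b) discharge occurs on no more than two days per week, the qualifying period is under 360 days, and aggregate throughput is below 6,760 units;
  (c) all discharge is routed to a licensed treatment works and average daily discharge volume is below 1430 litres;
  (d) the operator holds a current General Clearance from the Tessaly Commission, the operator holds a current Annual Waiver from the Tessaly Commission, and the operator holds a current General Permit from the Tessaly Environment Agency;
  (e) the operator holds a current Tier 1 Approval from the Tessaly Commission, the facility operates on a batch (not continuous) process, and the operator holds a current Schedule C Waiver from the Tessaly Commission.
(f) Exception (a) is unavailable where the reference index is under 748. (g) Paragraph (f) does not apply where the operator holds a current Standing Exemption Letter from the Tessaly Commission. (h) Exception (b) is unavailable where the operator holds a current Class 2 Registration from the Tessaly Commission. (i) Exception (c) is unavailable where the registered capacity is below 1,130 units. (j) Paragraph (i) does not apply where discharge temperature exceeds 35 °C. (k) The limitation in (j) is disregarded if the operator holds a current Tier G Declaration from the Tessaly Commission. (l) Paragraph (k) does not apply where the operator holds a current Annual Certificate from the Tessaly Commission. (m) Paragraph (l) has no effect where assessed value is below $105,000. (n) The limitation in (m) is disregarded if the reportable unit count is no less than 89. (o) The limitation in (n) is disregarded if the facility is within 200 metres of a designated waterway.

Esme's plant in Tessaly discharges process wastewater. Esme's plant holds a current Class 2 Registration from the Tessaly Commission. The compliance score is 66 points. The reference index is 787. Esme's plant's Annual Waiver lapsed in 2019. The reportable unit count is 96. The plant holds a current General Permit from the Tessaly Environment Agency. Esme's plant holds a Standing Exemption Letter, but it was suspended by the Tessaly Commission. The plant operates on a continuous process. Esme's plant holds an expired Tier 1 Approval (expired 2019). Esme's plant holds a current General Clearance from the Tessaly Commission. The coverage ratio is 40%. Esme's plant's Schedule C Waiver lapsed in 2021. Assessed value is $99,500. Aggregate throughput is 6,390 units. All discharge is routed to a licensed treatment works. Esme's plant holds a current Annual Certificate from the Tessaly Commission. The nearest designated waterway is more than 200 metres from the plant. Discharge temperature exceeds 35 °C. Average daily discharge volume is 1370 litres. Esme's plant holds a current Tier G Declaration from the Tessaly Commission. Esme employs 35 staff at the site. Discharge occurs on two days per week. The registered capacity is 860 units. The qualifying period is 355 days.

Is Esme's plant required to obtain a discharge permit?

No — exception (c) applies; Esme's plant is not required to obtain a discharge permit.

Exception (a) fails — the compliance score is 66 points, not under 53 points.
Exception (b): discharge occurs on no more than two days per week; the qualifying period is 355 days, under the 360 days limit; aggregate throughput is 6,390 units, below the 6,760 units limit — every condition holds. But: (h) is engaged — a current Class 2 Registration is held. Exception (b) does not apply.
Exception (c)'s conditions are all satisfied: discharge is routed to a licensed treatment works; average daily discharge volume is 1370 litres, below the 1430 litres limit. As to paragraphs (i)–(o): (i) would limit (c) — the registered capacity is 860 units, below the 1,130 units limit — but (j) sets (i) aside: (j) operates against (i): discharge temperature exceeds 35 °C. (k) would limit (j) — a current Tier G Declaration is held — but (l) sets (k) aside: (l) operates against (k): a current Annual Certificate is held. (m) would limit (l) — assessed value is $99,500, below the $105,000 limit — but (n) sets (m) aside: (n) is engaged — the reportable unit count is 96, meeting the 89 threshold. (o) is not engaged (the plant is more than 200 m from any designated waterway), so (n) stands. (c) remains available.
Exception (d) fails — no current Annual Waiver is held.
Exception (e) requires that the operator holds a current Tier 1 Approval from the Tessaly Commission; but no current Tier 1 Approval is held, so (e) is unavailable.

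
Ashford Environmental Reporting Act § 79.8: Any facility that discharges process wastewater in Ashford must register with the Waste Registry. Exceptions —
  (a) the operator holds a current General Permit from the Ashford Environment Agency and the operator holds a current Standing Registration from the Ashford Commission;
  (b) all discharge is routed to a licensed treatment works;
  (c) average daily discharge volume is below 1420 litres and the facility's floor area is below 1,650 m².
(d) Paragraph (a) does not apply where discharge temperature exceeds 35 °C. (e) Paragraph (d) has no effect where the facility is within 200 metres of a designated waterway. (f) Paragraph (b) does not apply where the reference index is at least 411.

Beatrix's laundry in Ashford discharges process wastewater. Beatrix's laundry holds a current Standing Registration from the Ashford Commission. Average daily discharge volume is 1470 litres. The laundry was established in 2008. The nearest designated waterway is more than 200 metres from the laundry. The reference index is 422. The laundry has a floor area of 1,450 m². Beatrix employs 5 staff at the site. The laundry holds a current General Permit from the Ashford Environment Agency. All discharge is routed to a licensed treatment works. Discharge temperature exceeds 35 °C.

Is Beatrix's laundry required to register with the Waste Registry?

Yes — Beatrix's laundry must register with the Waste Registry.

All of (a)'s requirements are met (a current General Permit is held; a current Standing Registration is held). However, paragraphs (d)–(e) must be considered: (d) is triggered — discharge temperature exceeds 35 °C. (e) does not operate here (the laundry is more than 200 m from any designated waterway), so (d) stands. Exception (a) does not apply.
All of (b)'s requirements are met (discharge is routed to a licensed treatment works). But: (f) operates against (b): the reference index is 422, meeting the 411 threshold. Exception (b) does not apply.
Exception (c) fails — average daily discharge volume is 1470 litres, not below 1420 litres.
No exception is made out. Beatrix's laundry falls within the general rule.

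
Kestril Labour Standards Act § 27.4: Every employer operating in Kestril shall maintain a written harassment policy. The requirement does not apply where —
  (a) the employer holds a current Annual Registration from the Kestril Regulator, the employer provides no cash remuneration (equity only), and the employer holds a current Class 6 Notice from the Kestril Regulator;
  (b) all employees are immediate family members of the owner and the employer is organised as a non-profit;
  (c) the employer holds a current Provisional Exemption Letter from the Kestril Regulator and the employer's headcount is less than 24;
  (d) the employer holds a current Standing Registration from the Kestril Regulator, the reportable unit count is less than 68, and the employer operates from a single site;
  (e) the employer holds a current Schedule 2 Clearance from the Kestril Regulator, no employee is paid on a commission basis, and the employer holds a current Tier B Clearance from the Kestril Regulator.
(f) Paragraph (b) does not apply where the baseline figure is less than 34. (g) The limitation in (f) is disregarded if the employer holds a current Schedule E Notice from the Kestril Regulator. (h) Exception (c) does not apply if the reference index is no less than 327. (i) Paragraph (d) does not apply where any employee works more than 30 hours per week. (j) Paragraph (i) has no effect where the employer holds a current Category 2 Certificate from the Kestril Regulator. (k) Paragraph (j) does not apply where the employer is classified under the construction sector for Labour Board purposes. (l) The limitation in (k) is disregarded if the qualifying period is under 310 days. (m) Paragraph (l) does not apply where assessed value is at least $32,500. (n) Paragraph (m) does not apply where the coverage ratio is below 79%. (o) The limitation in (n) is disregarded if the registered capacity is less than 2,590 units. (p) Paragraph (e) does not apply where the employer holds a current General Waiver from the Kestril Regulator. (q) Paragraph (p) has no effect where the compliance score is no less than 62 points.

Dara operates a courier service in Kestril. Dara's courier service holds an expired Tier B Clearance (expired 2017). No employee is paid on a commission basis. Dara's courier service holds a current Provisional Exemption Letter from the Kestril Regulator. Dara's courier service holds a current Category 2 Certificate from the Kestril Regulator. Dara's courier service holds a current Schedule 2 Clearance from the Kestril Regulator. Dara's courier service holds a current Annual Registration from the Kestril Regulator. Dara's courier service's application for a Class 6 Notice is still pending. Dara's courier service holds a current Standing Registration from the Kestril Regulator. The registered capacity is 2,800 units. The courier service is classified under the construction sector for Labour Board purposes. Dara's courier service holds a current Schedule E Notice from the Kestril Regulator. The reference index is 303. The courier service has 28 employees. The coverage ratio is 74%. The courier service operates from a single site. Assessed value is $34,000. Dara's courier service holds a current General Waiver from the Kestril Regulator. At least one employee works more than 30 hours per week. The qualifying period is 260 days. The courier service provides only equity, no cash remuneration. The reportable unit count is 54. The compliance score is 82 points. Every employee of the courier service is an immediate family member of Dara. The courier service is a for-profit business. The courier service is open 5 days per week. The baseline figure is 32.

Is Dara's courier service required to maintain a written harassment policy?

Exception (a) does not apply: the Class 6 Notice is not current.
Exception (b) fails — the employer is for-profit.
Exception (c) requires that the employer's headcount is less than 24; but the employer's headcount is 28, not less than 24, so (c) is unavailable.
Exception (d)'s conditions are all satisfied: a current Standing Registration is held; the reportable unit count is 54, less than the 68 limit; the employer operates from a single site. Considering the limiting provisions: (i) would limit (d) — at least one employee exceeds 30 hours/week — but (j) sets (i) aside: (j) operates against (i): a current Category 2 Certificate is held. (k) would limit (j) — the courier service is classified under the construction sector — but (l) sets (k) aside: (l) operates against (k): the qualifying period is 260 days, under the 310 days limit. (m) applies (assessed value is $34,000, meeting the $32,500 threshold), but is set aside by (n): (n) operates against (m): the coverage ratio is 74%, below the 79% limit. (o), which would lift (n), does not operate here — the registered capacity is 2,800 units, not less than 2,590 units. (d) remains available.
Exception (e) requires that the employer holds a current Tier B Clearance from the Kestril Regulator; but there is no Tier B Clearance in force, so (e) is unavailable.

No — exception (d) applies; Dara's courier service is not required to maintain a written harassment policy.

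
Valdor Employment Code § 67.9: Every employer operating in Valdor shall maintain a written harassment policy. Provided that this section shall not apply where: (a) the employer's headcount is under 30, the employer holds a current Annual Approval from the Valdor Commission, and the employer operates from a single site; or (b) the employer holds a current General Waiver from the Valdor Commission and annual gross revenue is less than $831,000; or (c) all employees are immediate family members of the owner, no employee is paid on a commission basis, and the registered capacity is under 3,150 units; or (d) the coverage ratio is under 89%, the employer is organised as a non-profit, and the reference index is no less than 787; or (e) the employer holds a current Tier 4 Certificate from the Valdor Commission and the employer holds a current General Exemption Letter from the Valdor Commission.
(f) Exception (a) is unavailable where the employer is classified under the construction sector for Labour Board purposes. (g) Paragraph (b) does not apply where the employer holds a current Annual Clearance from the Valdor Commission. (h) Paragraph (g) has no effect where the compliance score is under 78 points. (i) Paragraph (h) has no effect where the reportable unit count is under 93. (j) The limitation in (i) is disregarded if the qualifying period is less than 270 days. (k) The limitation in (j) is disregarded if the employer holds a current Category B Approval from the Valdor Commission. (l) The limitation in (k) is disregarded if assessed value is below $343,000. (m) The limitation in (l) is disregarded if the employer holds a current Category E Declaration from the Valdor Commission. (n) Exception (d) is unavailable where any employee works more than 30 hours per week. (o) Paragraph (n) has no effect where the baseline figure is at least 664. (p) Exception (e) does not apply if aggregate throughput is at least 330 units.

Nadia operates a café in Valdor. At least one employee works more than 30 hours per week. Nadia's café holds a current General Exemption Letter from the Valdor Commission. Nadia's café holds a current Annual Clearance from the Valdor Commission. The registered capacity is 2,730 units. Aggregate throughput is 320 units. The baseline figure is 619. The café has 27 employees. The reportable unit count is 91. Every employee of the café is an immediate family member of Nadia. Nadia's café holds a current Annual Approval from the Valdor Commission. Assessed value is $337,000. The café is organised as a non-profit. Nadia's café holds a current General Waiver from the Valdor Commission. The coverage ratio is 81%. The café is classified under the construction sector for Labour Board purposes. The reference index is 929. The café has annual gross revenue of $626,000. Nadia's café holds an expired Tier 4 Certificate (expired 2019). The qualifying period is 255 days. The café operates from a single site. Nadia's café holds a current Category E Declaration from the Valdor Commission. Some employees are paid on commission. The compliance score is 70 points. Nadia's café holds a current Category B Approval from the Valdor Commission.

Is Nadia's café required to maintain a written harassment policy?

Yes — Nadia's café must maintain a written harassment policy.

Exception (a): the employer's headcount is 27, under the 30 limit; a current Annual Approval is held; the employer operates from a single site — every condition holds. But: (f) applies — the café is classified under the construction sector. (a) is therefore removed.
Exception (b)'s conditions are all satisfied: a current General Waiver is held; annual gross revenue is $626,000, less than the $831,000 limit. Turning to paragraphs (g)–(m): (g) is triggered — a current Annual Clearance is held. (h) operates (the compliance score is 70 points, under the 78 points limit), but yields to (i): (i) operates against (h): the reportable unit count is 91, under the 93 limit. (j) is triggered (the qualifying period is 255 days, less than the 270 days limit), but is displaced by (k): (k) operates against (j): a current Category B Approval is held. (l) is engaged (assessed value is $337,000, below the $343,000 limit), but is overridden by (m): (m) applies — a current Category E Declaration is held. So (b) is unavailable.
Exception (c) fails — some employees are paid on commission.
All of (d)'s requirements are met (the coverage ratio is 81%, under the 89% limit; the employer is a non-profit; the reference index is 929, meeting the 787 threshold). But: (n) applies — at least one employee exceeds 30 hours/week. (o), which would lift (n), is inapplicable — the baseline figure is 619, short of 664. (d) is therefore removed.
Exception (e) does not apply: the Tier 4 Certificate is not current.
No exception displaces § 67.9.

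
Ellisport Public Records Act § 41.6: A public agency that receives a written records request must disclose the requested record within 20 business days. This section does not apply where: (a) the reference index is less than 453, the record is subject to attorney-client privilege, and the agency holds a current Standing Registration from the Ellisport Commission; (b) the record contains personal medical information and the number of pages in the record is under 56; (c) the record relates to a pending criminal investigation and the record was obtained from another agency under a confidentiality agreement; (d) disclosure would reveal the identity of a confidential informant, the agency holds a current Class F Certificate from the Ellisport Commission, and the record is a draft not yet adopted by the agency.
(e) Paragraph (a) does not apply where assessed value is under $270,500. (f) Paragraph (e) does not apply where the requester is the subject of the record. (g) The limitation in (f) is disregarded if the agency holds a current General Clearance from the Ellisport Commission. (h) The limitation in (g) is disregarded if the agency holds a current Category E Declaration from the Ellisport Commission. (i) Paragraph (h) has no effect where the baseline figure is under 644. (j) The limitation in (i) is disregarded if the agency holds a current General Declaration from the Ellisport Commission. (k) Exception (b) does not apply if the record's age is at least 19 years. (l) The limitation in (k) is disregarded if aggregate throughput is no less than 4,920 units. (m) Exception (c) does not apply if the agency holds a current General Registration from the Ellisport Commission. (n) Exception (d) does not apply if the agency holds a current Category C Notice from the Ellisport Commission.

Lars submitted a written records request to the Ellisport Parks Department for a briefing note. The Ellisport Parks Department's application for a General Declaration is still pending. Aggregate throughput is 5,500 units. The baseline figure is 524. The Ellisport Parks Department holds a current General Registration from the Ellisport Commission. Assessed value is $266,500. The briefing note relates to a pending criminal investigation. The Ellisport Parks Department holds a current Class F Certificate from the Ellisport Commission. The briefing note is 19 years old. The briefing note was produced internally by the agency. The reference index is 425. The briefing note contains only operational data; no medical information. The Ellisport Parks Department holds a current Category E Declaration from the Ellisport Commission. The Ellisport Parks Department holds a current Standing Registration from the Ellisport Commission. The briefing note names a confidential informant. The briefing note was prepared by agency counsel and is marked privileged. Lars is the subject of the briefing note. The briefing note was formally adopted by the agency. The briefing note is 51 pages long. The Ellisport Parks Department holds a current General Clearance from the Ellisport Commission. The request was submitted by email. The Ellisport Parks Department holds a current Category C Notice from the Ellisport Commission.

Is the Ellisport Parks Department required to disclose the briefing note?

Yes — the Ellisport Parks Department must disclose the briefing note.

All of (a)'s requirements are met (the reference index is 425, less than the 453 limit; the briefing note is privileged; a current Standing Registration is held). Turning to paragraphs (e)–(j): (e) operates against (a): assessed value is $266,500, under the $270,500 limit. (f) applies (Lars is the subject of the briefing note), but is set aside by (g): (g) operates against (f): a current General Clearance is held. (h) is engaged (a current Category E Declaration is held), but is itself disapplied by (i): (i) operates against (h): the baseline figure is 524, under the 644 limit. (j), which would lift (i), does not operate here — the General Declaration is not current. So (a) is unavailable.
Exception (b) does not apply: the briefing note contains only operational data.
Exception (c) does not apply: the briefing note was produced internally.
Exception (d) requires that the record is a draft not yet adopted by the agency; but the briefing note has been formally adopted, so (d) is unavailable.
No exception displaces § 41.6.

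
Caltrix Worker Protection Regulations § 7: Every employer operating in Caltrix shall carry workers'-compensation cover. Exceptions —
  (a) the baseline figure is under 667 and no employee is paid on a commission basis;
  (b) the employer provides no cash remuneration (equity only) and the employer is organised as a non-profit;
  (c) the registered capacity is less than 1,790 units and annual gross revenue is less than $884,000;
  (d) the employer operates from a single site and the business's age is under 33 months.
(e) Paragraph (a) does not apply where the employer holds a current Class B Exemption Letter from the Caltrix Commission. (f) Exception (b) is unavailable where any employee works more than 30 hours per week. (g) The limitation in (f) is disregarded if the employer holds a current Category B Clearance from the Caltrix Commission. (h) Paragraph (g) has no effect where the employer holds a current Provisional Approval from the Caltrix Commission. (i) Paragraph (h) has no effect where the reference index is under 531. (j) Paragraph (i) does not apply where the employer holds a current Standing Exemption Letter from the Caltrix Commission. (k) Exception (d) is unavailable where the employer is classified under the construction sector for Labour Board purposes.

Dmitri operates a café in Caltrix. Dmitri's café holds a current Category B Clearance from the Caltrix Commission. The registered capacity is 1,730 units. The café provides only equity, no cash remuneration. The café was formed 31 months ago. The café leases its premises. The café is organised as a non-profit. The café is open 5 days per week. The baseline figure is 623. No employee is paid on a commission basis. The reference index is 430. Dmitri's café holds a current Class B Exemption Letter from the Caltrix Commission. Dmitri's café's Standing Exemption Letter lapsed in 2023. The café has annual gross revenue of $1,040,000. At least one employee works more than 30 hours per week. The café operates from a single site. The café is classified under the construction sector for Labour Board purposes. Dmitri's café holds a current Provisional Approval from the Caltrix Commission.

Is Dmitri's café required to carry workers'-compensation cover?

All of (a)'s requirements are met (the baseline figure is 623, under the 667 limit; no employee is paid on commission). But applying paragraph (e): (e) operates against (a): a current Class B Exemption Letter is held. So (a) is unavailable.
Exception (b) is satisfied on its face — remuneration is equity-only; the employer is a non-profit. Applying paragraphs (f)–(j): (f) is triggered (at least one employee exceeds 30 hours/week), but is displaced by (g): (g) operates against (f): a current Category B Clearance is held. (h) would limit (g) — a current Provisional Approval is held — but (i) sets (h) aside: (i) is triggered — the reference index is 430, under the 531 limit. (j), which would lift (i), is not engaged — the Standing Exemption Letter is not current. (b) remains available.
Exception (c) does not apply: annual gross revenue is $1,040,000, not less than $884,000.
Exception (d): the employer operates from a single site; the business's age is 31 months, under the 33 months limit — every condition holds. But applying paragraph (k): (k) is engaged — the café is classified under the construction sector. Exception (d) does not apply.

No — exception (b) applies; Dmitri's café is not required to carry workers'-compensation cover.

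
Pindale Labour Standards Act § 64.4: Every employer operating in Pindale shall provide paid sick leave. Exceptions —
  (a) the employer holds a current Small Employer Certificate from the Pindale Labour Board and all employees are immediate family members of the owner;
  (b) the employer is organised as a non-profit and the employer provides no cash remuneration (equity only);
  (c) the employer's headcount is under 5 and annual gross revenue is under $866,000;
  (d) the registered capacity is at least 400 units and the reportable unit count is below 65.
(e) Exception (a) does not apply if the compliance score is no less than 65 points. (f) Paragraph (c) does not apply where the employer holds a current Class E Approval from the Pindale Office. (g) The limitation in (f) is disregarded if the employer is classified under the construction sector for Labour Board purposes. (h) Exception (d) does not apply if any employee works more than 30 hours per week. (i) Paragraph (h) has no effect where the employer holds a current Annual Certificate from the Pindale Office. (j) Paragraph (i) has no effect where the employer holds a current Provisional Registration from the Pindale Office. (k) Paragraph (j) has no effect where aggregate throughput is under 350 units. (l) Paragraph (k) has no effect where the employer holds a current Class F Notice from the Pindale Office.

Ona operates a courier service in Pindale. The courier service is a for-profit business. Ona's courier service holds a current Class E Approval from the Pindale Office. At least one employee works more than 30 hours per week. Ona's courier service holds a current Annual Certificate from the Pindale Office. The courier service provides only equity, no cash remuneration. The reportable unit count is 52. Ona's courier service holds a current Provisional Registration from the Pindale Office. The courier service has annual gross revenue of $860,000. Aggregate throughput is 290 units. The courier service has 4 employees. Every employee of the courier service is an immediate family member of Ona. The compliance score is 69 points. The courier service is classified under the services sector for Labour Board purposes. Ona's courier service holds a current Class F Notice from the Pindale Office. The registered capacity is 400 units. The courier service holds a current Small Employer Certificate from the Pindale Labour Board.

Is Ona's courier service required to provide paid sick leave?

Yes — Ona's courier service must provide paid sick leave.

Exception (a)'s conditions are all satisfied: a current Small Employer Certificate is held; every employee is an immediate family member. But applying paragraph (e): (e) is engaged — the compliance score is 69 points, meeting the 65 points threshold. (a) is therefore removed.
Exception (b) does not apply: the employer is for-profit.
All of (c)'s requirements are met (the employer's headcount is 4, under the 5 limit; annual gross revenue is $860,000, under the $866,000 limit). Turning to paragraphs (f)–(g): (f) operates — a current Class E Approval is held. (g), which would lift (f), is not engaged — the courier service is classified under the services sector. (c) is therefore removed.
Exception (d) is satisfied on its face — the registered capacity is 400 units, meeting the 400 units threshold; the reportable unit count is 52, below the 65 limit. But: (h) operates — at least one employee exceeds 30 hours/week. (i) would limit (h) — a current Annual Certificate is held — but (j) sets (i) aside: (j) is engaged — a current Provisional Registration is held. (k) would limit (j) — aggregate throughput is 290 units, under the 350 units limit — but (l) sets (k) aside: (l) is triggered — a current Class F Notice is held. (d) is therefore removed.
No exception displaces § 64.4.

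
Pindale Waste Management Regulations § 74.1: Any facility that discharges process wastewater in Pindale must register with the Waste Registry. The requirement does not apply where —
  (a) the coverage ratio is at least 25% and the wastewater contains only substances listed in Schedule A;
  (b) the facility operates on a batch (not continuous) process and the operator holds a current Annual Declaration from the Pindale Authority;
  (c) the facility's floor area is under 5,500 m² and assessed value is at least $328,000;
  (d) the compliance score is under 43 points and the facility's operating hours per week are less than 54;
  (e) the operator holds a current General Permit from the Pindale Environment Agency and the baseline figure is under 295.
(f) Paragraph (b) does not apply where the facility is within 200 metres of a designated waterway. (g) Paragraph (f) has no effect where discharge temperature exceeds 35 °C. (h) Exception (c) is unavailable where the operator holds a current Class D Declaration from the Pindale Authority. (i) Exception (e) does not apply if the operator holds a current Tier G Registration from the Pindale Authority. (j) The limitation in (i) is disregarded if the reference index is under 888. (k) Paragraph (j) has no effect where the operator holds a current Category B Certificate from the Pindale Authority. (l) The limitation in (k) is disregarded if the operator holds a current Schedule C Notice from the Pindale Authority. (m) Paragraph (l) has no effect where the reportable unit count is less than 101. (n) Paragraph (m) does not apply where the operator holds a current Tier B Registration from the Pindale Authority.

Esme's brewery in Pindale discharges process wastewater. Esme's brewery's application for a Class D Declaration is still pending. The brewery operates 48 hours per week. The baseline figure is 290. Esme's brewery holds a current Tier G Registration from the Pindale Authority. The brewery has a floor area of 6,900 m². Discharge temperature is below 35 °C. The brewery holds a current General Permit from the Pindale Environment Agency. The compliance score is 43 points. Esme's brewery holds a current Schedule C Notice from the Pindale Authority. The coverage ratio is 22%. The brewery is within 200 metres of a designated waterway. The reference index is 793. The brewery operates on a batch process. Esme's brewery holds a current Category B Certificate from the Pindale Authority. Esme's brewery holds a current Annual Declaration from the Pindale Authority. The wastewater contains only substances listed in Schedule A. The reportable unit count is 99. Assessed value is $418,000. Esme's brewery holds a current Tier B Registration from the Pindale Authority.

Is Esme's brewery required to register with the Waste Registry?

No — exception (e) applies; Esme's brewery is not required to register with the Waste Registry.

Exception (a) fails — the coverage ratio is 22%, short of 25%.
All of (b)'s requirements are met (the facility operates on a batch process; a current Annual Declaration is held). But applying paragraphs (f)–(g): (f) operates — the brewery is within 200 m of a designated waterway. (g), which would lift (f), is inapplicable — discharge temperature is below 35 °C. (b) is therefore removed.
Exception (c) requires that the facility's floor area is under 5,500 m²; but the facility's floor area is 6,900 m², not under 5,500 m², so (c) is unavailable.
Exception (d) requires that the compliance score is under 43 points; but the compliance score is 43 points, not under 43 points, so (d) is unavailable.
Exception (e): a current General Permit is held; the baseline figure is 290, under the 295 limit — every condition holds. Under paragraphs (i)–(n): (i) is engaged (a current Tier G Registration is held), but is overridden by (j): (j) is triggered — the reference index is 793, under the 888 limit. (k) would limit (j) — a current Category B Certificate is held — but (l) sets (k) aside: (l) operates against (k): a current Schedule C Notice is held. (m) applies (the reportable unit count is 99, less than the 101 limit), but yields to (n): (n) operates against (m): a current Tier B Registration is held. So (e) applies.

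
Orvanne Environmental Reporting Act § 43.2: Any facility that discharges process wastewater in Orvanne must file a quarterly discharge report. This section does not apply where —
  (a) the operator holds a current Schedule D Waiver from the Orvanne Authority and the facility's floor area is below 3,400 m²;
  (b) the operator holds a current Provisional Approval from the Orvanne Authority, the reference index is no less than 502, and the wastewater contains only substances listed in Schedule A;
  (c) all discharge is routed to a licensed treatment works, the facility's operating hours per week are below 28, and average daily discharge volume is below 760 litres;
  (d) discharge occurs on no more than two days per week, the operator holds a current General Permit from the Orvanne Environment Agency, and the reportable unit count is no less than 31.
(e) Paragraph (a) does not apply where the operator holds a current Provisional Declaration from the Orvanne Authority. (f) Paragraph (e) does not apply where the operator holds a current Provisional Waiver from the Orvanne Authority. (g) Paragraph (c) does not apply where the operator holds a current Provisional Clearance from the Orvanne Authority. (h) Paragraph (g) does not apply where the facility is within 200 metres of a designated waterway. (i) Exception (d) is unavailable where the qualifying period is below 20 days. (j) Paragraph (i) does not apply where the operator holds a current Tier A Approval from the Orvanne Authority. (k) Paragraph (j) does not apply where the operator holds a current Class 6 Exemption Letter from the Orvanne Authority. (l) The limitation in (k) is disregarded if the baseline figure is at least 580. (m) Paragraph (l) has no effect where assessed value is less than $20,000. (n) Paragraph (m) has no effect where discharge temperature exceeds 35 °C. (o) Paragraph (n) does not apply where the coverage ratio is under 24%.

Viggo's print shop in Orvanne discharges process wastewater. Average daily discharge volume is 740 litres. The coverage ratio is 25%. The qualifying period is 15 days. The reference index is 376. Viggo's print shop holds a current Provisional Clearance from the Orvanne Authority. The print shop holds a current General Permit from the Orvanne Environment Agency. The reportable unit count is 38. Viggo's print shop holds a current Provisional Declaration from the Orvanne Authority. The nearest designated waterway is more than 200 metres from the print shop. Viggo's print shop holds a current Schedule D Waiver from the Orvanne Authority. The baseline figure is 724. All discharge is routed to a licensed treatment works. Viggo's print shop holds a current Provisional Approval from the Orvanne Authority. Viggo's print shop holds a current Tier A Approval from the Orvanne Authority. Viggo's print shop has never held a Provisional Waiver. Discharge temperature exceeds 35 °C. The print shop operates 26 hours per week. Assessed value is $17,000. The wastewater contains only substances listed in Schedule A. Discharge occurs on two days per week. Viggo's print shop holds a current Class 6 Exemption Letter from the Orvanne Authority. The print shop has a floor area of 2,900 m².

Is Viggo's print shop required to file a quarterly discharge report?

No — exception (d) applies; Viggo's print shop is not required to file a quarterly discharge report.

All of (a)'s requirements are met (a current Schedule D Waiver is held; the facility's floor area is 2,900 m², below the 3,400 m² limit). But applying paragraphs (e)–(f): (e) operates against (a): a current Provisional Declaration is held. (f) is not triggered (the Provisional Waiver is not current), so (e) stands. So (a) is unavailable.
Exception (b) fails — the reference index is 376, short of 502.
Exception (c)'s conditions are all satisfied: discharge is routed to a licensed treatment works; the facility's operating hours per week are 26, below the 28 limit; average daily discharge volume is 740 litres, below the 760 litres limit. But applying paragraphs (g)–(h): (g) operates against (c): a current Provisional Clearance is held. (h) is not engaged (the print shop is more than 200 m from any designated waterway), so (g) stands. So (c) is unavailable.
Exception (d) is satisfied on its face — discharge occurs on no more than two days per week; a current General Permit is held; the reportable unit count is 38, meeting the 31 threshold. Applying paragraphs (i)–(o): (i) would limit (d) — the qualifying period is 15 days, below the 20 days limit — but (j) sets (i) aside: (j) operates against (i): a current Tier A Approval is held. (k) is engaged (a current Class 6 Exemption Letter is held), but is set aside by (l): (l) operates against (k): the baseline figure is 724, meeting the 580 threshold. (m) would limit (l) — assessed value is $17,000, less than the $20,000 limit — but (n) sets (m) aside: (n) operates against (m): discharge temperature exceeds 35 °C. (o), which would lift (n), is not triggered — the coverage ratio is 25%, not under 24%. Exception (d) stands.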